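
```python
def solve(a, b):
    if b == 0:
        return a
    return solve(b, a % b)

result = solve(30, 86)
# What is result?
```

solve(30, 86) -> solve(86, 30) -> solve(30, 26) -> solve(26, 4) -> solve(4, 2) -> solve(2, 0) -> 2

Answer: 2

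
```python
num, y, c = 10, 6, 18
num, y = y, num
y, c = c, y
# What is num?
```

Trace:
`num, y, c = 10, 6, 18` → num = 10; y = 6; c = 18
`num, y = y, num` → num = 6; y = 10
`y, c = c, y` → y = 18; c = 10
So num = 6

Answer: 6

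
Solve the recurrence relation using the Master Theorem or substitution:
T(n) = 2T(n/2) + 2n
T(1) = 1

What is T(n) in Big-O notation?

By Master Theorem: a=2, b=2, f(n)=2n. Since log_2(2) = 1 and f(n) = Θ(n^1), Case 2 applies. T(n) = O(n log n).

Answer: O(n log n)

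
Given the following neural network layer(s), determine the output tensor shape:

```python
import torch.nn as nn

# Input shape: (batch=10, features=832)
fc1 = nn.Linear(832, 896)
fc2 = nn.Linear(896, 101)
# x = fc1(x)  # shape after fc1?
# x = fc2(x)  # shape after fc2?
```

Input: (10, 832) -> after fc1: (10, 896) -> Output: (10, 101)

Answer: (10, 101)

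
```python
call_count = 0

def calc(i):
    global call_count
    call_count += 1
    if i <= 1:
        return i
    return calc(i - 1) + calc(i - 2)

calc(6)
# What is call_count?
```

Calls(i) = 1 + Calls(i-1) + Calls(i-2); Calls(0)=Calls(1)=1. For i=6 this gives 25.

Answer: 25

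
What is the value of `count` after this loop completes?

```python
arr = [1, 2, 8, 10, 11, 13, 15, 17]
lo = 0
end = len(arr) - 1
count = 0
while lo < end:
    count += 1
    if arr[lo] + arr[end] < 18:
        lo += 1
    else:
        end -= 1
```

Steps to find pair summing to 18
`count` takes the values: 0 → 1 → 2 → 3 → 4 → 5 → 6 → 7

Answer: 7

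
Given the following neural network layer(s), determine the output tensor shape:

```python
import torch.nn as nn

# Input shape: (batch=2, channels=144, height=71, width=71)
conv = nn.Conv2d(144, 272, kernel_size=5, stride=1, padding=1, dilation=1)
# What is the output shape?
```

Input: (2, 144, 71, 71) -> Output: (2, 272, 69, 69)

Answer: (2, 272, 69, 69)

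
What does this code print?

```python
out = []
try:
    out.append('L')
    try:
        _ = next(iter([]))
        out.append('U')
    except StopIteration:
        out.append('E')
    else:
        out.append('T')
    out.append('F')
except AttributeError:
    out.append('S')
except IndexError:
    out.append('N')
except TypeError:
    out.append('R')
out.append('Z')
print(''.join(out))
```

Execution trace: 'L' (try body) → 'E' (inner except StopIteration) → 'F' (try body, no exception) → 'Z' (after the try/except). Output: LEFZ

Answer: LEFZ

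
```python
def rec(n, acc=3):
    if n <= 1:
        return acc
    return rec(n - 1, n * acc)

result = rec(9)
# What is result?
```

Accumulator trace (n, acc): (9, 3) -> (8, 27) -> (7, 216) -> (6, 1512) -> (5, 9072) -> (4, 45360) -> (3, 181440) -> (2, 544320) -> (1, 1088640) -> return 1088640

Answer: 1088640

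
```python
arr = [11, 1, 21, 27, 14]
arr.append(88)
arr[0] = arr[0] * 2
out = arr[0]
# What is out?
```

Trace:
`arr = [11, 1, 21, 27, 14]` → arr = [11, 1, 21, 27, 14]
`arr.append(88)` → arr = [11, 1, 21, 27, 14, 88]
`arr[0] = arr[0] * 2` → arr = [22, 1, 21, 27, 14, 88]
`out = arr[0]` → out = 22
So out = 22

Answer: 22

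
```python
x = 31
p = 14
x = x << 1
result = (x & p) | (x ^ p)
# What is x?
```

Trace:
`x = 31` → x = 31
`p = 14` → p = 14
`x = x << 1` → x = 62
`result = (x & p) | (x ^ p)` → result = 62
So x = 62

Answer: 62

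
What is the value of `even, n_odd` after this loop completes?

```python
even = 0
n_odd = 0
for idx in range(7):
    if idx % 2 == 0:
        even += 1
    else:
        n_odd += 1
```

Count evens and odds in range(7)
`even, n_odd` takes the values: (0, 0) → (1, 0) → (1, 1) → (2, 1) → (2, 2) → (3, 2) → (3, 3) → (4, 3)

Answer: 4, 3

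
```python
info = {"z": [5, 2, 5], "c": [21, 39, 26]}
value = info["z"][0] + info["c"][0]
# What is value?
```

Trace:
`info = {"z": [5, 2, 5], "c": [21, 39, 26]}` → info = {'z': [5, 2, 5], 'c': [21, 39, 26]}
`value = info["z"][0] + info["c"][0]` → value = 26
So value = 26

Answer: 26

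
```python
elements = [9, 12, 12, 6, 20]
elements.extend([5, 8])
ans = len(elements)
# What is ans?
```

Trace:
`elements = [9, 12, 12, 6, 20]` → elements = [9, 12, 12, 6, 20]
`elements.extend([5, 8])` → elements = [9, 12, 12, 6, 20, 5, 8]
`ans = len(elements)` → ans = 7
So ans = 7

Answer: 7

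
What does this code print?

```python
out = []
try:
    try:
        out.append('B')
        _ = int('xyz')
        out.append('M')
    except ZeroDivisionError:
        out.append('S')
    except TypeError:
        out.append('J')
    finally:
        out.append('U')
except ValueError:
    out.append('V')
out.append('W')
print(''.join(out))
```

Execution trace: 'B' (try body) → 'U' (finally) → 'V' (outer except ValueError) → 'W' (after the try/except). Output: BUVW

Answer: BUVW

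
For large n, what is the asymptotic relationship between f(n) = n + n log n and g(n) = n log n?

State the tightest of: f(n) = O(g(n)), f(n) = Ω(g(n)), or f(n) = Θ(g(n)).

n + n log n vs n log n: f(n) = Θ(g(n)) — they are asymptotically equivalent (the n term is dominated).

Answer: f(n) = Θ(g(n)) — they are asymptotically equivalent (the n term is dominated).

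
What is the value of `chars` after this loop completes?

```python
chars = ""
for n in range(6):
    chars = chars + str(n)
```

Concatenate digits 0 to 5
`chars` takes the values: "" → "0" → "01" → "012" → "0123" → "01234" → "012345"

Answer: "012345"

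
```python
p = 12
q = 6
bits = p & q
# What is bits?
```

Trace:
`p = 12` → p = 12
`q = 6` → q = 6
`bits = p & q` → bits = 4
So bits = 4

Answer: 4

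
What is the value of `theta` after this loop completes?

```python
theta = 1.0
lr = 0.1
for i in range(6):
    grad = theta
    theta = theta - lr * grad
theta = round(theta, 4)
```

Gradient descent: w = 1.0 * (1 - 0.1)^6
`theta` takes the values: 1.0 → 0.9 → 0.81 → 0.729 → 0.6561 → 0.59049 → 0.531441 → 0.5314

Answer: 0.5314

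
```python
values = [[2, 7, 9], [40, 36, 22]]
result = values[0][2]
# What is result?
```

Trace:
`values = [[2, 7, 9], [40, 36, 22]]` → values = [[2, 7, 9], [40, 36, 22]]
`result = values[0][2]` → result = 9
So result = 9

Answer: 9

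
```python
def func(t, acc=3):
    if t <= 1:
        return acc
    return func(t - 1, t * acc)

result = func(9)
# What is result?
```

Accumulator trace (n, acc): (9, 3) -> (8, 27) -> (7, 216) -> (6, 1512) -> (5, 9072) -> (4, 45360) -> (3, 181440) -> (2, 544320) -> (1, 1088640) -> return 1088640

Answer: 1088640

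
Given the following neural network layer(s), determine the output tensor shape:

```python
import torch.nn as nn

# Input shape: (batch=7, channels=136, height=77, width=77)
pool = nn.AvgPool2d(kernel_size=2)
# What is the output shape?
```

Input: (7, 136, 77, 77) -> Output: (7, 136, 38, 38)

Answer: (7, 136, 38, 38)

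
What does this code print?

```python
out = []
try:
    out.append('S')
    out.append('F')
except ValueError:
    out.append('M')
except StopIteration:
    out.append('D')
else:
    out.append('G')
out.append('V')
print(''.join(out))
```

Execution trace: 'S' (try body) → 'F' (try body, no exception) → 'G' (else) → 'V' (after the try/except). Output: SFGV

Answer: SFGV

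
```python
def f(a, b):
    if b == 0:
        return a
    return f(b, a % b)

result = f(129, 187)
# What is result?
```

f(129, 187) -> f(187, 129) -> f(129, 58) -> f(58, 13) -> f(13, 6) -> f(6, 1) -> f(1, 0) -> 1

Answer: 1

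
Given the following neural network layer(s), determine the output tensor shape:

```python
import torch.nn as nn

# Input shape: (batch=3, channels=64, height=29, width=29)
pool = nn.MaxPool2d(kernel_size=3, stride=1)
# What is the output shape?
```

Input: (3, 64, 29, 29) -> Output: (3, 64, 27, 27)

Answer: (3, 64, 27, 27)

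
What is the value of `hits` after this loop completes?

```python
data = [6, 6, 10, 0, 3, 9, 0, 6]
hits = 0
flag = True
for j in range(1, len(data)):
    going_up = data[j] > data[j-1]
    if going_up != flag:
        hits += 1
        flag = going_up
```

Count direction changes in [6, 6, 10, 0, 3, 9, 0, 6]
`hits` takes the values: 0 → 1 → 2 → 3 → 4 → 5 → 6

Answer: 6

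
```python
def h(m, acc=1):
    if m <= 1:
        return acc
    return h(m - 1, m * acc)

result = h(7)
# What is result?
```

Accumulator trace (n, acc): (7, 1) -> (6, 7) -> (5, 42) -> (4, 210) -> (3, 840) -> (2, 2520) -> (1, 5040) -> return 5040

Answer: 5040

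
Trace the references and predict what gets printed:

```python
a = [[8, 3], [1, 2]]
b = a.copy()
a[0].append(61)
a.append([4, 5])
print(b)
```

Key concept: shallow copy with nested lists.
Step by step:
`a = [[8, 3], [1, 2]]` → a = [[8, 3], [1, 2]]
`b = a.copy()` → b = [[8, 3], [1, 2]]
`a[0].append(61)` → a = [[8, 3, 61], [1, 2]]; b = [[8, 3, 61], [1, 2]]
`a.append([4, 5])` → a = [[8, 3, 61], [1, 2], [4, 5]]
`print(b)` → prints [[8, 3, 61], [1, 2]]

Answer: [[8, 3, 61], [1, 2]]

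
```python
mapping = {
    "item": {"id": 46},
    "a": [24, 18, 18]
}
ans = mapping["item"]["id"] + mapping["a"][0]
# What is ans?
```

Trace:
`mapping = { ...` → mapping = {'item': {'id': 46}, 'a': [24, 18, 18]}
`ans = mapping["item"]["id"] + mapping["a"][0]` → ans = 70
So ans = 70

Answer: 70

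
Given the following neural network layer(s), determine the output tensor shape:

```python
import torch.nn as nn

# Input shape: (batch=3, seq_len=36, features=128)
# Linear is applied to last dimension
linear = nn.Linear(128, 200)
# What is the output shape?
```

Input: (3, 36, 128) -> Output: (3, 36, 200)

Answer: (3, 36, 200)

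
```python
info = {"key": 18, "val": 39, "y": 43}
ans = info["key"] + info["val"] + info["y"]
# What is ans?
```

Trace:
`info = {"key": 18, "val": 39, "y": 43}` → info = {'key': 18, 'val': 39, 'y': 43}
`ans = info["key"] + info["val"] + info["y"]` → ans = 100
So ans = 100

Answer: 100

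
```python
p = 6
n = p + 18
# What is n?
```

Trace:
`p = 6` → p = 6
`n = p + 18` → n = 24
So n = 24

Answer: 24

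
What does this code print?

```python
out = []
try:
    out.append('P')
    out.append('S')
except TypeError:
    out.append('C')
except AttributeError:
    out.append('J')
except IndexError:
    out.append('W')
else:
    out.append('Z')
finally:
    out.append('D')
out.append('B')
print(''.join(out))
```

Execution trace: 'P' (try body) → 'S' (try body, no exception) → 'Z' (else) → 'D' (finally) → 'B' (after the try/except). Output: PSZDB

Answer: PSZDB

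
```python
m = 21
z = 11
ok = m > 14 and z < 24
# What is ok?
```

Trace:
`m = 21` → m = 21
`z = 11` → z = 11
`ok = m > 14 and z < 24` → ok = True
So ok = True

Answer: True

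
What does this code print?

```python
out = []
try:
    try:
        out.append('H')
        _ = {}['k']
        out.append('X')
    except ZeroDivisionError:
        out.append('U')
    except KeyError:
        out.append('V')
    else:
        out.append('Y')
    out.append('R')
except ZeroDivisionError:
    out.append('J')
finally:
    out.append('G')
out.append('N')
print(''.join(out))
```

Execution trace: 'H' (inner try body) → 'V' (inner except KeyError) → 'R' (try body, no exception) → 'G' (finally) → 'N' (after the try/except). Output: HVRGN

Answer: HVRGN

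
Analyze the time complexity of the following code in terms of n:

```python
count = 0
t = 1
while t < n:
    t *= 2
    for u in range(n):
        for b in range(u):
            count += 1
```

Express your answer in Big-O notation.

Each loop level contributes: log n × n × n. Multiplying the contributions gives O(n^2 log n).

Answer: O(n^2 log n)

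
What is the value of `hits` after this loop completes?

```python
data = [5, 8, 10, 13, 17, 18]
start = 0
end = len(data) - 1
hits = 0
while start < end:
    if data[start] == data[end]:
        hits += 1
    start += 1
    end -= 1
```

Count matching pairs from ends
`hits` takes the values: 0

Answer: 0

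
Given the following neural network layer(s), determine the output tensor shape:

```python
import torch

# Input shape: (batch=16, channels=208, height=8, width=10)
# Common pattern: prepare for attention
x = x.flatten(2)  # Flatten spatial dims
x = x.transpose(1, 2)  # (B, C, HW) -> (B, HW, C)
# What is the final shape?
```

Input: (16, 208, 8, 10) -> after flatten(2): (16, 208, 80) -> Output: (16, 80, 208)

Answer: (16, 80, 208)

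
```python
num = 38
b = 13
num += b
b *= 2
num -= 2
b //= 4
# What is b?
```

Trace:
`num = 38` → num = 38
`b = 13` → b = 13
`num += b` → num = 51
`b *= 2` → b = 26
`num -= 2` → num = 49
`b //= 4` → b = 6
So b = 6

Answer: 6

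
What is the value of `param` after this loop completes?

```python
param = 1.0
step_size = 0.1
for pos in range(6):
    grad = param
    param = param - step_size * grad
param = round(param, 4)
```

Gradient descent: w = 1.0 * (1 - 0.1)^6
`param` takes the values: 1.0 → 0.9 → 0.81 → 0.729 → 0.6561 → 0.59049 → 0.531441 → 0.5314

Answer: 0.5314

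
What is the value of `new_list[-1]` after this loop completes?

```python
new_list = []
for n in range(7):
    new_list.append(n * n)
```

Last element of squares 0 to 6
`new_list` takes the values: [] → [0] → [0, 1] → [0, 1, 4] → [0, 1, 4, 9] → [0, 1, 4, 9, 16] → [0, 1, 4, 9, 16, 25] → [0, 1, 4, 9, 16, 25, 36]
So `new_list[-1]` = 36

Answer: 36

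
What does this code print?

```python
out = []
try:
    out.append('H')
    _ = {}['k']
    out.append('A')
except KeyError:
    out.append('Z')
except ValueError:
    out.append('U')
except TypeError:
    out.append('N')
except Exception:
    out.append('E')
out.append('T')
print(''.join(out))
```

Execution trace: 'H' (try body) → 'Z' (except KeyError) → 'T' (after the try/except). Output: HZT

Answer: HZT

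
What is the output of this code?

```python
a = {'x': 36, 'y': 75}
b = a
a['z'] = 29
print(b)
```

Key concept: dict aliasing.
Step by step:
`a = {'x': 36, 'y': 75}` → a = {'x': 36, 'y': 75}
`b = a` → b = {'x': 36, 'y': 75} (same object as a)
`a['z'] = 29` → a = {'x': 36, 'y': 75, 'z': 29} (same object as b); b = {'x': 36, 'y': 75, 'z': 29} (same object as a)
`print(b)` → prints {'x': 36, 'y': 75, 'z': 29}

Answer: {'x': 36, 'y': 75, 'z': 29}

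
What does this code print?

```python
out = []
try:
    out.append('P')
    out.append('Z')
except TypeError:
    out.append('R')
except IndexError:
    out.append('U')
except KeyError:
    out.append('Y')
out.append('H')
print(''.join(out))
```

Execution trace: 'P' (try body) → 'Z' (try body, no exception) → 'H' (after the try/except). Output: PZH

Answer: PZH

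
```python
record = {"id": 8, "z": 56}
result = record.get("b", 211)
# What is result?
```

Trace:
`record = {"id": 8, "z": 56}` → record = {'id': 8, 'z': 56}
`result = record.get("b", 211)` → result = 211
So result = 211

Answer: 211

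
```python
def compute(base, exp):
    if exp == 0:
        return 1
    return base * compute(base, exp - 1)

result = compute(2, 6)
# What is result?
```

compute(2, 6) = 2 * 2 * 2 * 2 * 2 * 2 = 64

Answer: 64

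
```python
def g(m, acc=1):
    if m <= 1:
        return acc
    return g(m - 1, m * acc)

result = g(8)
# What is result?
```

Accumulator trace (n, acc): (8, 1) -> (7, 8) -> (6, 56) -> (5, 336) -> (4, 1680) -> (3, 6720) -> (2, 20160) -> (1, 40320) -> return 40320

Answer: 40320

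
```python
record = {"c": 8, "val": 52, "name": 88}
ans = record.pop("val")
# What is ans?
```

Trace:
`record = {"c": 8, "val": 52, "name": 88}` → record = {'c': 8, 'val': 52, 'name': 88}
`ans = record.pop("val")` → record = {'c': 8, 'name': 88}; ans = 52
So ans = 52

Answer: 52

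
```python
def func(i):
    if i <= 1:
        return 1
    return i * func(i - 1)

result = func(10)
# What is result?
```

func(10) = 10 * 9 * 8 * 7 * 6 * 5 * 4 * 3 * 2 * 1 = 3628800

Answer: 3628800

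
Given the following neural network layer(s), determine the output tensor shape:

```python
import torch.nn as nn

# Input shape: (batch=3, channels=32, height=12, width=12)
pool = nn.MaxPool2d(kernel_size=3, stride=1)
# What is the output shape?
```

Input: (3, 32, 12, 12) -> Output: (3, 32, 10, 10)

Answer: (3, 32, 10, 10)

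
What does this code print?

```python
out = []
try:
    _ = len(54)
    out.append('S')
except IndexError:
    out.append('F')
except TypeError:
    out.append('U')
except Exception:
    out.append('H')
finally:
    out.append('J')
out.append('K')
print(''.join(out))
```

Execution trace: 'U' (except TypeError) → 'J' (finally) → 'K' (after the try/except). Output: UJK

Answer: UJK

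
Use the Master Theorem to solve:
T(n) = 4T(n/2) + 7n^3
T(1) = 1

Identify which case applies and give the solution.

a=4, b=2, f(n)=7n^3. log_2(4) = 2. Since c=3 > 2 and the regularity condition holds (4(n/2)^3 = (4/2^3)n^3 with 4/2^3 < 1), Case 3 applies: T(n) = Θ(f(n)) = O(n^3).

Answer: O(n^3) - Case 3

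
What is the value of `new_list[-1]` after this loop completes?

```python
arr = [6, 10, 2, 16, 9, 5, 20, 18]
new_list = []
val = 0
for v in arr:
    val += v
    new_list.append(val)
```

Cumulative sum ends at 86
`new_list` takes the values: [] → [6] → [6, 16] → [6, 16, 18] → [6, 16, 18, 34] → [6, 16, 18, 34, 43] → [6, 16, 18, 34, 43, 48] → [6, 16, 18, 34, 43, 48, 68] → [6, 16, 18, 34, 43, 48, 68, 86]
So `new_list[-1]` = 86

Answer: 86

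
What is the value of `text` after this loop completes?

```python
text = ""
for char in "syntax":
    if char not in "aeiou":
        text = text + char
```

Remove vowels from 'syntax'
`text` takes the values: "" → "s" → "sy" → "syn" → "synt" → "syntx"

Answer: "syntx"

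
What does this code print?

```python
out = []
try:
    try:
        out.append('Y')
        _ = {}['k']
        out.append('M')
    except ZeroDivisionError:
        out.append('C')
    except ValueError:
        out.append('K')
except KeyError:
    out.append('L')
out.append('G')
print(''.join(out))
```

Execution trace: 'Y' (inner try body) → 'L' (outer except KeyError) → 'G' (after the try/except). Output: YLG

Answer: YLG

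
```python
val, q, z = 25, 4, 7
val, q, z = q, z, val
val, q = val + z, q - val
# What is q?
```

Trace:
`val, q, z = 25, 4, 7` → val = 25; q = 4; z = 7
`val, q, z = q, z, val` → val = 4; q = 7; z = 25
`val, q = val + z, q - val` → val = 29; q = 3
So q = 3

Answer: 3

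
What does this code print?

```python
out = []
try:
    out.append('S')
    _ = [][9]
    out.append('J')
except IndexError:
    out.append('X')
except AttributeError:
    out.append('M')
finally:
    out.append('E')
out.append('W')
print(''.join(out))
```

Execution trace: 'S' (try body) → 'X' (except IndexError) → 'E' (finally) → 'W' (after the try/except). Output: SXEW

Answer: SXEW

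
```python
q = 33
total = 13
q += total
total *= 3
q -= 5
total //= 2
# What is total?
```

Trace:
`q = 33` → q = 33
`total = 13` → total = 13
`q += total` → q = 46
`total *= 3` → total = 39
`q -= 5` → q = 41
`total //= 2` → total = 19
So total = 19

Answer: 19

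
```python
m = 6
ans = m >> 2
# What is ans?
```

Trace:
`m = 6` → m = 6
`ans = m >> 2` → ans = 1
So ans = 1

Answer: 1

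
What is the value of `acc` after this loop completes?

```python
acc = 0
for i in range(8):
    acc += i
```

Sum of 0 to 7 = 28
`acc` takes the values: 0 → 1 → 3 → 6 → 10 → 15 → 21 → 28

Answer: 28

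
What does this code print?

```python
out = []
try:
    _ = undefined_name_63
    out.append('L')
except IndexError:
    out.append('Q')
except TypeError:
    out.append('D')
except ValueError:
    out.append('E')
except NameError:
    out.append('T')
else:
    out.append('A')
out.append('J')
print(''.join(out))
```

Execution trace: 'T' (except NameError) → 'J' (after the try/except). Output: TJ

Answer: TJ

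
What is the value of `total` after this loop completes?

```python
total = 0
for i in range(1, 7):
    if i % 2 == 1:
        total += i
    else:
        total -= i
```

Add odd, subtract even
`total` takes the values: 0 → 1 → -1 → 2 → -2 → 3 → -3

Answer: -3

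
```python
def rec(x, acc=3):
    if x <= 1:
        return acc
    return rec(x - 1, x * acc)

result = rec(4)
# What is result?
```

Accumulator trace (n, acc): (4, 3) -> (3, 12) -> (2, 36) -> (1, 72) -> return 72

Answer: 72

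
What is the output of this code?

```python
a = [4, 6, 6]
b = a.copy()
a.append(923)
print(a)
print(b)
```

Key concept: list.copy() creates independent copy.
Step by step:
`a = [4, 6, 6]` → a = [4, 6, 6]
`b = a.copy()` → b = [4, 6, 6]
`a.append(923)` → a = [4, 6, 6, 923]
`print(a)` → prints [4, 6, 6, 923]
`print(b)` → prints [4, 6, 6]

Answer:
[4, 6, 6, 923]
[4, 6, 6]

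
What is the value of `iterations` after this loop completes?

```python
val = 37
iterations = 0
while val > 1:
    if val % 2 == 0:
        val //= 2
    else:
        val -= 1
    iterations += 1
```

Steps to reduce 37 to 1
`iterations` takes the values: 0 → 1 → 2 → 3 → 4 → 5 → 6 → 7

Answer: 7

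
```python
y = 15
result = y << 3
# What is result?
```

Trace:
`y = 15` → y = 15
`result = y << 3` → result = 120
So result = 120

Answer: 120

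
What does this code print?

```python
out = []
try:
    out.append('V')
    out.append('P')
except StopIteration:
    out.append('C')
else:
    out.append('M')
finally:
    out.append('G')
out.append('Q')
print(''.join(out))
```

Execution trace: 'V' (try body) → 'P' (try body, no exception) → 'M' (else) → 'G' (finally) → 'Q' (after the try/except). Output: VPMGQ

Answer: VPMGQ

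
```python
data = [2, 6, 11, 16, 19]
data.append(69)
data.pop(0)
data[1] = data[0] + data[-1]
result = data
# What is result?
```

Trace:
`data = [2, 6, 11, 16, 19]` → data = [2, 6, 11, 16, 19]
`data.append(69)` → data = [2, 6, 11, 16, 19, 69]
`data.pop(0)` → data = [6, 11, 16, 19, 69]
`data[1] = data[0] + data[-1]` → data = [6, 75, 16, 19, 69]
`result = data` → result = [6, 75, 16, 19, 69]
So result = [6, 75, 16, 19, 69]

Answer: [6, 75, 16, 19, 69]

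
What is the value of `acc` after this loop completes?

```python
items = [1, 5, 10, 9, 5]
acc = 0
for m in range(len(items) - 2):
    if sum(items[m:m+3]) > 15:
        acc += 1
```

Count windows with sum > 15
`acc` takes the values: 0 → 1 → 2 → 3

Answer: 3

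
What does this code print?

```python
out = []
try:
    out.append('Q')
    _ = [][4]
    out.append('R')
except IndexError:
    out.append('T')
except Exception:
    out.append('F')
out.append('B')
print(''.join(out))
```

Execution trace: 'Q' (try body) → 'T' (except IndexError) → 'B' (after the try/except). Output: QTB

Answer: QTB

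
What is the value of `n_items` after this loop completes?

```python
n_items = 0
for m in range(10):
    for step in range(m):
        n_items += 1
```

Triangle number: 0+1+2+...+9
`n_items` takes the values: 0 → 1 → 2 → 3 → 4 → 5 → 6 → 7 → 8 → 9 → 10 → 11 → 12 → 13 → 14 → 15 → 16 → 17 → 18 → 19 → 20 → 21 → 22 → 23 → 24 → 25 → 26 → 27 → 28 → 29 → … → 41 → 42 → 43 → 44 → 45

Answer: 45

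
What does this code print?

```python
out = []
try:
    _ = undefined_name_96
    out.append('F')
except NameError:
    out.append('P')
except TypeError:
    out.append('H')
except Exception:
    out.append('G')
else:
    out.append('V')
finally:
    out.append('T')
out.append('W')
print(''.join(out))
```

Execution trace: 'P' (except NameError) → 'T' (finally) → 'W' (after the try/except). Output: PTW

Answer: PTW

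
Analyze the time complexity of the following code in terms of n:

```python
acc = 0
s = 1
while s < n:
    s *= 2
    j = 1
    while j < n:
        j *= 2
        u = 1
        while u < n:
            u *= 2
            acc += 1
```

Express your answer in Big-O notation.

Each loop level contributes: log n × log n × log n. Multiplying the contributions gives O(log^3 n).

Answer: O(log^3 n)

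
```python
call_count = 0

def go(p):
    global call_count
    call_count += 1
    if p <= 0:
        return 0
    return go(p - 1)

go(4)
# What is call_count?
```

Linear recursion stepping by 1: 5 calls from p=4 down to ≤0.

Answer: 5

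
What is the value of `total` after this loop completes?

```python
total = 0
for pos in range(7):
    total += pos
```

Sum of 0 to 6 = 21
`total` takes the values: 0 → 1 → 3 → 6 → 10 → 15 → 21

Answer: 21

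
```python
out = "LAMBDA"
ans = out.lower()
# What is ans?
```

Trace:
`out = "LAMBDA"` → out = 'LAMBDA'
`ans = out.lower()` → ans = 'lambda'
So ans = 'lambda'

Answer: 'lambda'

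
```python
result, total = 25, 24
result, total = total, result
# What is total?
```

Trace:
`result, total = 25, 24` → result = 25; total = 24
`result, total = total, result` → result = 24; total = 25
So total = 25

Answer: 25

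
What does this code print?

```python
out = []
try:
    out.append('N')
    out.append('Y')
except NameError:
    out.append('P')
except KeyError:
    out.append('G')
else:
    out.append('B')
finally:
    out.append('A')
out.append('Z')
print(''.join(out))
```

Execution trace: 'N' (try body) → 'Y' (try body, no exception) → 'B' (else) → 'A' (finally) → 'Z' (after the try/except). Output: NYBAZ

Answer: NYBAZ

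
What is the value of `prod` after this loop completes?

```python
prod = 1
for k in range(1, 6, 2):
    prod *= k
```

Product of 1, 3, 5, ... up to 5
`prod` takes the values: 1 → 3 → 15

Answer: 15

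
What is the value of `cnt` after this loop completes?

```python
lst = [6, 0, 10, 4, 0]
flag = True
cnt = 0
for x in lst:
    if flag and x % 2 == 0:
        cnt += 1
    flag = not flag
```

Count even values at even positions
`cnt` takes the values: 0 → 1 → 2 → 3

Answer: 3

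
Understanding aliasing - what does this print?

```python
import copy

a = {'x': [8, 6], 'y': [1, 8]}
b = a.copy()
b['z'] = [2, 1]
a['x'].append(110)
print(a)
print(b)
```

Key concept: shallow copy of dict with mutable values.
Step by step:
`a = {'x': [8, 6], 'y': [1, 8]}` → a = {'x': [8, 6], 'y': [1, 8]}
`b = a.copy()` → b = {'x': [8, 6], 'y': [1, 8]}
`b['z'] = [2, 1]` → b = {'x': [8, 6], 'y': [1, 8], 'z': [2, 1]}
`a['x'].append(110)` → a = {'x': [8, 6, 110], 'y': [1, 8]}; b = {'x': [8, 6, 110], 'y': [1, 8], 'z': [2, 1]}
`print(a)` → prints {'x': [8, 6, 110], 'y': [1, 8]}
`print(b)` → prints {'x': [8, 6, 110], 'y': [1, 8], 'z': [2, 1]}

Answer:
{'x': [8, 6, 110], 'y': [1, 8]}
{'x': [8, 6, 110], 'y': [1, 8], 'z': [2, 1]}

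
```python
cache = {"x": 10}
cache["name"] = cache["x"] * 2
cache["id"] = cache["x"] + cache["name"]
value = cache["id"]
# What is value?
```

Trace:
`cache = {"x": 10}` → cache = {'x': 10}
`cache["name"] = cache["x"] * 2` → cache = {'x': 10, 'name': 20}
`cache["id"] = cache["x"] + cache["name"]` → cache = {'x': 10, 'name': 20, 'id': 30}
`value = cache["id"]` → value = 30
So value = 30

Answer: 30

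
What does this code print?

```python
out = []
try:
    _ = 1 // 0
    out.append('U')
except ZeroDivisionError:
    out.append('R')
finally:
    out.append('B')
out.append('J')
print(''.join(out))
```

Execution trace: 'R' (except ZeroDivisionError) → 'B' (finally) → 'J' (after the try/except). Output: RBJ

Answer: RBJ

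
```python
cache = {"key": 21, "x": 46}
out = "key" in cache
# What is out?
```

Trace:
`cache = {"key": 21, "x": 46}` → cache = {'key': 21, 'x': 46}
`out = "key" in cache` → out = True
So out = True

Answer: True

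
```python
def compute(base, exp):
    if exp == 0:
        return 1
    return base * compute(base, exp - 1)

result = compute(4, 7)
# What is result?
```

compute(4, 7) = 4 * 4 * 4 * 4 * 4 * 4 * 4 = 16384

Answer: 16384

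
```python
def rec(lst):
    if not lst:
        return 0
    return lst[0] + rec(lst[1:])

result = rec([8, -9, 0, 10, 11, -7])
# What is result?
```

8 + (-9) + 0 + 10 + 11 + (-7) + 0 = 13

Answer: 13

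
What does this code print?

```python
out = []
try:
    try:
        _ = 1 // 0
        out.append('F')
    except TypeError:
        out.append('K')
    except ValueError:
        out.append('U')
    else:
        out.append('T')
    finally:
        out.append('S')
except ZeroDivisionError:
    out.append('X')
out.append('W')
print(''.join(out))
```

Execution trace: 'S' (finally) → 'X' (outer except ZeroDivisionError) → 'W' (after the try/except). Output: SXW

Answer: SXW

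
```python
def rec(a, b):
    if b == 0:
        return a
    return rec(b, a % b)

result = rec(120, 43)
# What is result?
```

rec(120, 43) -> rec(43, 34) -> rec(34, 9) -> rec(9, 7) -> rec(7, 2) -> rec(2, 1) -> rec(1, 0) -> 1

Answer: 1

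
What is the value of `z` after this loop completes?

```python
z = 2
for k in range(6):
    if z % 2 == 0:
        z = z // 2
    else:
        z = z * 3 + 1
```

Collatz-style transformation from 2
`z` takes the values: 2 → 1 → 4 → 2 → 1 → 4 → 2

Answer: 2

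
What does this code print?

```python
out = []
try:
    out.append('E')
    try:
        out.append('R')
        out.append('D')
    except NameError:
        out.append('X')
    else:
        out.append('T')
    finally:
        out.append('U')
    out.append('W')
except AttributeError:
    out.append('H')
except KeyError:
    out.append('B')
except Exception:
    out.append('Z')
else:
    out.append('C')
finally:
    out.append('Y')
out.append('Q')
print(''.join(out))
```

Execution trace: 'E' (try body) → 'R' (inner try body) → 'D' (inner try body, no exception) → 'T' (inner else) → 'U' (inner finally) → 'W' (try body, no exception) → 'C' (else) → 'Y' (finally) → 'Q' (after the try/except). Output: ERDTUWCYQ

Answer: ERDTUWCYQ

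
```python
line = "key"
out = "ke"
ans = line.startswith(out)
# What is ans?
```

Trace:
`line = "key"` → line = 'key'
`out = "ke"` → out = 'ke'
`ans = line.startswith(out)` → ans = True
So ans = True

Answer: True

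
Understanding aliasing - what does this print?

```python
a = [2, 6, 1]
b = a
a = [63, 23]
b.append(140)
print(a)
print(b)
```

Key concept: rebinding vs mutation: a is rebound to a new list, b still points at the original.
Step by step:
`a = [2, 6, 1]` → a = [2, 6, 1]
`b = a` → b = [2, 6, 1] (same object as a)
`a = [63, 23]` → a = [63, 23]
`b.append(140)` → b = [2, 6, 1, 140]
`print(a)` → prints [63, 23]
`print(b)` → prints [2, 6, 1, 140]

Answer:
[63, 23]
[2, 6, 1, 140]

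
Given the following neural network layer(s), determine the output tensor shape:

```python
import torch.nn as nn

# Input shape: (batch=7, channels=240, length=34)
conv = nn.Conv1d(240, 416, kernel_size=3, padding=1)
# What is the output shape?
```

Input: (7, 240, 34) -> Output: (7, 416, 34)

Answer: (7, 416, 34)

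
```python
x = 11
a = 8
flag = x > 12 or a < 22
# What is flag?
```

Trace:
`x = 11` → x = 11
`a = 8` → a = 8
`flag = x > 12 or a < 22` → flag = True
So flag = True

Answer: True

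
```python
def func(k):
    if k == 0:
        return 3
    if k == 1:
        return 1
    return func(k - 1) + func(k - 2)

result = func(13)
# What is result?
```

Build up from base cases: func(0)=3, func(1)=1, func(2)=4, func(3)=5, func(4)=9, func(5)=14, func(6)=23, ..., func(13)=665

Answer: 665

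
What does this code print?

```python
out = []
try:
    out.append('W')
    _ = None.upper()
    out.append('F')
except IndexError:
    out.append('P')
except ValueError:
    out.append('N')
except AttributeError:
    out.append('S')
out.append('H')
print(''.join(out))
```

Execution trace: 'W' (try body) → 'S' (except AttributeError) → 'H' (after the try/except). Output: WSH

Answer: WSH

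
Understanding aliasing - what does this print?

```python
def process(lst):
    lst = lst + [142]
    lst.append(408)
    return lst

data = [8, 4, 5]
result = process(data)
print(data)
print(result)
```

Key concept: rebinding parameter vs mutation.
Step by step:
`data = [8, 4, 5]` → data = [8, 4, 5]
`result = process(data)` → result = [8, 4, 5, 142, 408]
`print(data)` → prints [8, 4, 5]
`print(result)` → prints [8, 4, 5, 142, 408]

Answer:
[8, 4, 5]
[8, 4, 5, 142, 408]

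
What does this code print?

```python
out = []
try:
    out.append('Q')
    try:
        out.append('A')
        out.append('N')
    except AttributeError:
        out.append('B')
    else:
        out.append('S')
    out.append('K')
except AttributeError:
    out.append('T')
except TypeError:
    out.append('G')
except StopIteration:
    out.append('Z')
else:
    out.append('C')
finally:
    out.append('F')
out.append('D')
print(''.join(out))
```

Execution trace: 'Q' (try body) → 'A' (inner try body) → 'N' (inner try body, no exception) → 'S' (inner else) → 'K' (try body, no exception) → 'C' (else) → 'F' (finally) → 'D' (after the try/except). Output: QANSKCFD

Answer: QANSKCFD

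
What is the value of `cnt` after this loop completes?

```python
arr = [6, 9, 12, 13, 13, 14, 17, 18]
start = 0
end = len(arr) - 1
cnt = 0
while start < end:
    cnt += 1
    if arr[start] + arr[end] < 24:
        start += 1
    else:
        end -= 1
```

Steps to find pair summing to 24
`cnt` takes the values: 0 → 1 → 2 → 3 → 4 → 5 → 6 → 7

Answer: 7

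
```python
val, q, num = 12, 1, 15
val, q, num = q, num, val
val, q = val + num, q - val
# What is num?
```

Trace:
`val, q, num = 12, 1, 15` → val = 12; q = 1; num = 15
`val, q, num = q, num, val` → val = 1; q = 15; num = 12
`val, q = val + num, q - val` → val = 13; q = 14
So num = 12

Answer: 12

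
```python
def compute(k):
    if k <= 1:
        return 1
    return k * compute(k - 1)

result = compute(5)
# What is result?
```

compute(5) = 5 * 4 * 3 * 2 * 1 = 120

Answer: 120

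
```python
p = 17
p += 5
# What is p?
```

Trace:
`p = 17` → p = 17
`p += 5` → p = 22
So p = 22

Answer: 22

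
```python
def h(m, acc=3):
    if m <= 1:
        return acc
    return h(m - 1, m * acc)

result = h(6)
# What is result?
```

Accumulator trace (n, acc): (6, 3) -> (5, 18) -> (4, 90) -> (3, 360) -> (2, 1080) -> (1, 2160) -> return 2160

Answer: 2160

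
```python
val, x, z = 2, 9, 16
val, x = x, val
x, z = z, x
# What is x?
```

Trace:
`val, x, z = 2, 9, 16` → val = 2; x = 9; z = 16
`val, x = x, val` → val = 9; x = 2
`x, z = z, x` → x = 16; z = 2
So x = 16

Answer: 16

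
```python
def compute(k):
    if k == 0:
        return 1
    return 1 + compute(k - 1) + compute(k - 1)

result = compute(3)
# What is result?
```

compute(k) = 1 + 2·compute(k-1), compute(0)=1. Closed form: (1+1)·2^3 - 1 = 15.

Answer: 15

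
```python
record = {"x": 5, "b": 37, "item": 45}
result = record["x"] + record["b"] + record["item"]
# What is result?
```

Trace:
`record = {"x": 5, "b": 37, "item": 45}` → record = {'x': 5, 'b': 37, 'item': 45}
`result = record["x"] + record["b"] + record["item"]` → result = 87
So result = 87

Answer: 87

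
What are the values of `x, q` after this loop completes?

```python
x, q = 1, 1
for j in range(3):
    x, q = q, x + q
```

Fibonacci: after 3 iterations
`x, q` takes the values: (1, 1) → (1, 2) → (2, 3) → (3, 5)

Answer: 3, 5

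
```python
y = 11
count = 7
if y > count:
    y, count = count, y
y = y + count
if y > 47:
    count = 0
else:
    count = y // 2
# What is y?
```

Trace:
`y = 11` → y = 11
`count = 7` → count = 7
`if y > count: ...` → y > count is True → y = 7; count = 11
`y = y + count` → y = 18
`if y > 47: ...` → y > 47 is False, take else branch → count = 9
So y = 18

Answer: 18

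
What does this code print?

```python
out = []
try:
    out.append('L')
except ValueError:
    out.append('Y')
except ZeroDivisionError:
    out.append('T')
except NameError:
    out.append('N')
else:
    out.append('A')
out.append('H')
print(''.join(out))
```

Execution trace: 'L' (try body, no exception) → 'A' (else) → 'H' (after the try/except). Output: LAH

Answer: LAH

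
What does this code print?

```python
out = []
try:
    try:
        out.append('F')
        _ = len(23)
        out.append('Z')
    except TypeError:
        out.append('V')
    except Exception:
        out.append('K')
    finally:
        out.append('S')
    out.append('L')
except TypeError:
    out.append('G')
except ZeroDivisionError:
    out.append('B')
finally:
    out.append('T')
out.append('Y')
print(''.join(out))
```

Execution trace: 'F' (inner try body) → 'V' (inner except TypeError) → 'S' (inner finally) → 'L' (try body, no exception) → 'T' (finally) → 'Y' (after the try/except). Output: FVSLTY

Answer: FVSLTY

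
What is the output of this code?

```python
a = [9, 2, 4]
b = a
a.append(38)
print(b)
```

Key concept: basic list aliasing.
Step by step:
`a = [9, 2, 4]` → a = [9, 2, 4]
`b = a` → b = [9, 2, 4] (same object as a)
`a.append(38)` → a = [9, 2, 4, 38] (same object as b); b = [9, 2, 4, 38] (same object as a)
`print(b)` → prints [9, 2, 4, 38]

Answer: [9, 2, 4, 38]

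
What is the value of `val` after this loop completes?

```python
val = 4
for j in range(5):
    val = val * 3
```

Multiply by 3, 5 times: 4 * 3^5 = 972
`val` takes the values: 4 → 12 → 36 → 108 → 324 → 972

Answer: 972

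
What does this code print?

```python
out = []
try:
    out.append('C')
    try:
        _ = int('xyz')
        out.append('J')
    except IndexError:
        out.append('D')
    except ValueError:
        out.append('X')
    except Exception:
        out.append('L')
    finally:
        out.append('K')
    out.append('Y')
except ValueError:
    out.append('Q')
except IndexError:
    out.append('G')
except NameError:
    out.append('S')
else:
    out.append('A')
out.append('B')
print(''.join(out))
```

Execution trace: 'C' (try body) → 'X' (inner except ValueError) → 'K' (inner finally) → 'Y' (try body, no exception) → 'A' (else) → 'B' (after the try/except). Output: CXKYAB

Answer: CXKYAB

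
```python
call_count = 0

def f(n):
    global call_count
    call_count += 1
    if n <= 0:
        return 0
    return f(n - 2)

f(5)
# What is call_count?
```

Linear recursion stepping by 2: 4 calls from n=5 down to ≤0.

Answer: 4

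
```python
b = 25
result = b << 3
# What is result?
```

Trace:
`b = 25` → b = 25
`result = b << 3` → result = 200
So result = 200

Answer: 200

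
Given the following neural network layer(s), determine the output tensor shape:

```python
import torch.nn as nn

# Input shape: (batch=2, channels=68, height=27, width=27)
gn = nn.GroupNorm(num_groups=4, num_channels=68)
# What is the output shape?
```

Input: (2, 68, 27, 27) -> Output: (2, 68, 27, 27)

Answer: (2, 68, 27, 27)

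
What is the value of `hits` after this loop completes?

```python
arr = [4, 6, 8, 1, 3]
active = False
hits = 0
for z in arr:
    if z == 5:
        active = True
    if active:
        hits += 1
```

Count elements after first 5 in [4, 6, 8, 1, 3]
`hits` takes the values: 0

Answer: 0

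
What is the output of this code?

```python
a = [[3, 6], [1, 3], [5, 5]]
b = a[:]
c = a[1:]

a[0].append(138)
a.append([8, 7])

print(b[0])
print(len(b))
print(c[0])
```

Key concept: slice with nested mutation.
Step by step:
`a = [[3, 6], [1, 3], [5, 5]]` → a = [[3, 6], [1, 3], [5, 5]]
`b = a[:]` → b = [[3, 6], [1, 3], [5, 5]]
`c = a[1:]` → c = [[1, 3], [5, 5]]
`a[0].append(138)` → a = [[3, 6, 138], [1, 3], [5, 5]]; b = [[3, 6, 138], [1, 3], [5, 5]]
`a.append([8, 7])` → a = [[3, 6, 138], [1, 3], [5, 5], [8, 7]]
`print(b[0])` → prints [3, 6, 138]
`print(len(b))` → prints 3
`print(c[0])` → prints [1, 3]

Answer:
[3, 6, 138]
3
[1, 3]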